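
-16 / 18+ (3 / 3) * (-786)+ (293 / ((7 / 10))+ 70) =-18794 / 63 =-298.32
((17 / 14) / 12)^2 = 289 / 28224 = 0.01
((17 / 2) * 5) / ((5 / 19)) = 323 / 2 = 161.50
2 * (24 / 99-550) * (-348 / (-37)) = -4208944 / 407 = -10341.39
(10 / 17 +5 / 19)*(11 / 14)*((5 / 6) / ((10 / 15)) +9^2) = 142175 / 2584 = 55.02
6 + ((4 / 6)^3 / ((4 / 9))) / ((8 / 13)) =85 / 12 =7.08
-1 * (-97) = 97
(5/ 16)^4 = 625/ 65536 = 0.01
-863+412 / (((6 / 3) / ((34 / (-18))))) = -11269 / 9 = -1252.11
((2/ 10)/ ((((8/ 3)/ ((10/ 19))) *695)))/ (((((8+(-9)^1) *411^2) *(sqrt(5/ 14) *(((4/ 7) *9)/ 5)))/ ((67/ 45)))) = -469 *sqrt(70)/ 4818099898800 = -0.00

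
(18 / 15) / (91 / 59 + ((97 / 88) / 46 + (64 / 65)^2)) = 1210878240 / 2558790347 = 0.47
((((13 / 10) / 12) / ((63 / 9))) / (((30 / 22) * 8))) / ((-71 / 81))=-0.00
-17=-17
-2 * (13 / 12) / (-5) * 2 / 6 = 13 / 90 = 0.14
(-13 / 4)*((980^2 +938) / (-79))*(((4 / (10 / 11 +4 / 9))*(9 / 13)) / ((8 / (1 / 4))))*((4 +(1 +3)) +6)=2997932553 / 84688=35399.73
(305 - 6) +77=376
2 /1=2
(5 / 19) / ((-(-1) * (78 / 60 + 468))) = 50 / 89167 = 0.00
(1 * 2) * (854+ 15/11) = 18818/11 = 1710.73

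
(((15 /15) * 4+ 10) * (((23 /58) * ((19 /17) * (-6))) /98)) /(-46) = 0.01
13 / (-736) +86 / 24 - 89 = -188639 / 2208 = -85.43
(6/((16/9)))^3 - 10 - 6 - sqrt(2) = 11491/512 - sqrt(2) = 21.03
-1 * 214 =-214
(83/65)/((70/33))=2739/4550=0.60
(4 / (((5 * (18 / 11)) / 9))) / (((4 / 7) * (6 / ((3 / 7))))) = 0.55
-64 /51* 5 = -320 /51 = -6.27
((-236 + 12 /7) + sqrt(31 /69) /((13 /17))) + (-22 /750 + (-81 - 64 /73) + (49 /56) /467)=-226363817681 /715911000 + 17 * sqrt(2139) /897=-315.31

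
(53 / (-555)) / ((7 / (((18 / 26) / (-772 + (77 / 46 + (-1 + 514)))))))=7314 / 199275895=0.00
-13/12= -1.08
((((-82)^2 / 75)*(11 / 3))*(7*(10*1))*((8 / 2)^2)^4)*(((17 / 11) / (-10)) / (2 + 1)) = -52439023616 / 675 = -77687442.39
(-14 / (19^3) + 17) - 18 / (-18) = 123448 / 6859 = 18.00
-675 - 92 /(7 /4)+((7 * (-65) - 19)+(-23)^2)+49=-4365 /7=-623.57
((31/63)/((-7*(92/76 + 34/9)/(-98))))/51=1178/43503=0.03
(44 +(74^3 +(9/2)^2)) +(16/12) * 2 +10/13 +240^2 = 462891.69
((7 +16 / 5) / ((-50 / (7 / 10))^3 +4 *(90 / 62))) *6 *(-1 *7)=11387943 / 9687345650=0.00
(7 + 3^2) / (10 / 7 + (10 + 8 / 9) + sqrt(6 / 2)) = 782208 / 590269 - 63504 * sqrt(3) / 590269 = 1.14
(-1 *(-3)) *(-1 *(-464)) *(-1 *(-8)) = 11136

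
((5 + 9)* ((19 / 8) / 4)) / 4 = 133 / 64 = 2.08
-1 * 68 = -68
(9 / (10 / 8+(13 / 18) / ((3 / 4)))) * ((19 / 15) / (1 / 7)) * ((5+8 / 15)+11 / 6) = 1587222 / 5975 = 265.64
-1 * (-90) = 90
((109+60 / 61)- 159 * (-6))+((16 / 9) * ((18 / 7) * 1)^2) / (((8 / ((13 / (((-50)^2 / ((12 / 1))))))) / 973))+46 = 320035907 / 266875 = 1199.20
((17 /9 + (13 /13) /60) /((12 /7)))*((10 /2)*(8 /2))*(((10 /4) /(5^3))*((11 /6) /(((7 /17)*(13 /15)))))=64141 /28080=2.28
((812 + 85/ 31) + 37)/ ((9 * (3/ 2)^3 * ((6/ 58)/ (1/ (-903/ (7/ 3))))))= -6125728/ 8745813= -0.70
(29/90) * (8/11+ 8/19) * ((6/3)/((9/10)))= 4640/5643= 0.82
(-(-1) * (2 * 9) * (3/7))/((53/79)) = 4266/371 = 11.50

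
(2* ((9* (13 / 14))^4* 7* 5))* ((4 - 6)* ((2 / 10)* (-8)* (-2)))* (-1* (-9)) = -6745993956 / 343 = -19667620.86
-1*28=-28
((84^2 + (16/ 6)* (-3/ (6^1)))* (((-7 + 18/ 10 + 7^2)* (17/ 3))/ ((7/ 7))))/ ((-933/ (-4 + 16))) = -105058096/ 4665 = -22520.49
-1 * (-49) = 49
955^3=870983875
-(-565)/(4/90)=25425/2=12712.50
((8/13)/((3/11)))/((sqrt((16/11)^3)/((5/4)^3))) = 15125 * sqrt(11)/19968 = 2.51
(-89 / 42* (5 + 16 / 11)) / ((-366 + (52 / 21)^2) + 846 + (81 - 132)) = -132699 / 4221646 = -0.03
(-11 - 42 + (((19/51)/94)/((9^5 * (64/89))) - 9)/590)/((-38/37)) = 4193485355182853/81237426080256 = 51.62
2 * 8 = 16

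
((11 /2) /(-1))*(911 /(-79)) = 10021 /158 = 63.42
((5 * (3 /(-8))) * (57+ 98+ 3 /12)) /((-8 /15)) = 139725 /256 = 545.80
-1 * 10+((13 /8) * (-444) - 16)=-1495 /2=-747.50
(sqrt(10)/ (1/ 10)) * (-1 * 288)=-2880 * sqrt(10)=-9107.36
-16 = -16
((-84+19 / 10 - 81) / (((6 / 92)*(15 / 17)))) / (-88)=637721 / 19800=32.21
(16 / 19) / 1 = 16 / 19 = 0.84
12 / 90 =2 / 15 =0.13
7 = 7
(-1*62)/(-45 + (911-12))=-31/427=-0.07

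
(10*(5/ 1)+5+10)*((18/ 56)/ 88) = 585/ 2464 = 0.24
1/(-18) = -1/18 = -0.06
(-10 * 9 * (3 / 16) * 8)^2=18225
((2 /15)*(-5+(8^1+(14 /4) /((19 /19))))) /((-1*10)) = -13 /150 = -0.09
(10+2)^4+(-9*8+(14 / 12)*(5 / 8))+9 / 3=992051 / 48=20667.73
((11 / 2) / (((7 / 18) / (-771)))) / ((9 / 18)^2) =-305316 / 7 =-43616.57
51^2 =2601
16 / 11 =1.45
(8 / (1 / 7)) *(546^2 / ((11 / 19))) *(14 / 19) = 233722944 / 11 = 21247540.36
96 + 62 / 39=97.59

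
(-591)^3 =-206425071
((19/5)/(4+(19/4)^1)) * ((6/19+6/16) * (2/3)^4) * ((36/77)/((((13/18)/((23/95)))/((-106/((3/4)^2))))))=-2496512/1426425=-1.75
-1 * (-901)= 901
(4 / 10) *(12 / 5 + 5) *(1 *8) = 592 / 25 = 23.68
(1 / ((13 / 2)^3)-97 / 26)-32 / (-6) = 1.61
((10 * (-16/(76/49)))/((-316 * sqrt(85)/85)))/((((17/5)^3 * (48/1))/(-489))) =-4991875 * sqrt(85)/58995304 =-0.78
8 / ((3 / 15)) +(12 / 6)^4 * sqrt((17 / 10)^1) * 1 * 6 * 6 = 40 +288 * sqrt(170) / 5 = 791.01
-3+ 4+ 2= 3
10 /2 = 5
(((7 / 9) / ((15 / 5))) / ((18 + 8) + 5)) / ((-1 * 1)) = -7 / 837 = -0.01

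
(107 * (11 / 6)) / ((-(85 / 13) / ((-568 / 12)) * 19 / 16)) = 17381936 / 14535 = 1195.87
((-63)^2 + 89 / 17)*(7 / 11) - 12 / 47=2020514 / 799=2528.80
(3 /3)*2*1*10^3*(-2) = -4000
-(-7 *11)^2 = -5929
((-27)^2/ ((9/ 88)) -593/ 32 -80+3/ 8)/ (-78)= -74985/ 832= -90.13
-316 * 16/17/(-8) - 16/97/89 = 5455784/146761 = 37.17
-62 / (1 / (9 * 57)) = -31806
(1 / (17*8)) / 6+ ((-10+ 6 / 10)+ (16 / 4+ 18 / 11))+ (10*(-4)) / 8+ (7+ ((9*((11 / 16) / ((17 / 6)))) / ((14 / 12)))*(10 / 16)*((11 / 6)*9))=17.54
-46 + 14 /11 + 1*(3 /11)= -489 /11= -44.45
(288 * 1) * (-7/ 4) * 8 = -4032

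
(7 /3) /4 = 7 /12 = 0.58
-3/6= -0.50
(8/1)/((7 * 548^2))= 1/262766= 0.00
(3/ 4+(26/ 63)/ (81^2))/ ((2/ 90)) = 6200665/ 183708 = 33.75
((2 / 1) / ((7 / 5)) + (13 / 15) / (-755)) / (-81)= -0.02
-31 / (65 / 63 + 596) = -1953 / 37613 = -0.05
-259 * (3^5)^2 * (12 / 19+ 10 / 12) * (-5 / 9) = 472971555 / 38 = 12446619.87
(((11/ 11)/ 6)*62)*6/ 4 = 31/ 2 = 15.50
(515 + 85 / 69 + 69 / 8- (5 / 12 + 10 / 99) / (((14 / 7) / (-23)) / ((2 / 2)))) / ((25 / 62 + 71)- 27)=149873189 / 12537162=11.95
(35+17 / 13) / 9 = 472 / 117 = 4.03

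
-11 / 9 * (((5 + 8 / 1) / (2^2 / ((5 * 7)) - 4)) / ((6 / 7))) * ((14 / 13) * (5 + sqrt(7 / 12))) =18865 * sqrt(21) / 22032 + 94325 / 3672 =29.61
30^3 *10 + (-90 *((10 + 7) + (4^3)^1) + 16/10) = 1313558/5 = 262711.60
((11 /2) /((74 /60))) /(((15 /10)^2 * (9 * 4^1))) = 55 /999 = 0.06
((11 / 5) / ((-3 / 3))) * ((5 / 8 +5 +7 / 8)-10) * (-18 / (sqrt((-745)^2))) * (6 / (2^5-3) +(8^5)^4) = -4634052695616760736166 / 21605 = -214489826226186564.97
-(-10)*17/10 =17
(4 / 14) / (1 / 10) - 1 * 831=-5797 / 7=-828.14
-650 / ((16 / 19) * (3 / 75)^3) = -96484375 / 8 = -12060546.88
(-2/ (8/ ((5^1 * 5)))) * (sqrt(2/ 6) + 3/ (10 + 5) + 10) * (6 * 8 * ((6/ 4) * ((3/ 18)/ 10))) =-153/ 2 - 5 * sqrt(3)/ 2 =-80.83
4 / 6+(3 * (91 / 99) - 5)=-52 / 33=-1.58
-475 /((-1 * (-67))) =-475 /67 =-7.09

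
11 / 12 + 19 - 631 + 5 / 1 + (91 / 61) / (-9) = -1331323 / 2196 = -606.25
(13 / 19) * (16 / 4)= 52 / 19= 2.74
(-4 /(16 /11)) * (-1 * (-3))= -8.25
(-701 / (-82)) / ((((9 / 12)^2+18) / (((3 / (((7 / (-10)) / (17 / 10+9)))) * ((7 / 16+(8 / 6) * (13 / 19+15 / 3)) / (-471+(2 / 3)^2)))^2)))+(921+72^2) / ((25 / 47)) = 52552185826331867007 / 4578641406600800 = 11477.68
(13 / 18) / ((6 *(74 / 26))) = 0.04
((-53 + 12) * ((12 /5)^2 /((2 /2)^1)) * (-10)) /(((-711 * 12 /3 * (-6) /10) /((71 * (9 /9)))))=23288 /237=98.26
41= 41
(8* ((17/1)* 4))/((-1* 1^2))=-544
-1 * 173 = -173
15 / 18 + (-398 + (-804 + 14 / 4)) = -3593 / 3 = -1197.67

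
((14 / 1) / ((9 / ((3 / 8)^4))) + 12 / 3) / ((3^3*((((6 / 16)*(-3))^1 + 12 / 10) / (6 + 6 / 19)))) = 206375 / 16416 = 12.57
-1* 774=-774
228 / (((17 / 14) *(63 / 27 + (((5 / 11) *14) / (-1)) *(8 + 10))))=-15048 / 8993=-1.67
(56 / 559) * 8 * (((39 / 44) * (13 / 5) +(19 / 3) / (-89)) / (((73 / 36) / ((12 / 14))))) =151129728 / 199750265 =0.76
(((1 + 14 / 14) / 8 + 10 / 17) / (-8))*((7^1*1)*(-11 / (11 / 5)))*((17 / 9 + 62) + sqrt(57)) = 1995*sqrt(57) / 544 + 382375 / 1632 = 261.99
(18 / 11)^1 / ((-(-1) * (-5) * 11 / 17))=-306 / 605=-0.51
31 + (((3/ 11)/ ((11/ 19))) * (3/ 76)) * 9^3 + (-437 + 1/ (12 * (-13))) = -392.45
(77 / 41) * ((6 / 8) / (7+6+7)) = 231 / 3280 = 0.07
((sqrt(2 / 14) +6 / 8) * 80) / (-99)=-20 / 33 - 80 * sqrt(7) / 693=-0.91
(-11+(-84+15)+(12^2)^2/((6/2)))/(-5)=-6832/5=-1366.40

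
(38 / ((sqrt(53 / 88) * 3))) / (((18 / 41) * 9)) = 1558 * sqrt(1166) / 12879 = 4.13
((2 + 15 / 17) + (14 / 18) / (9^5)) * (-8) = -208325824 / 9034497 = -23.06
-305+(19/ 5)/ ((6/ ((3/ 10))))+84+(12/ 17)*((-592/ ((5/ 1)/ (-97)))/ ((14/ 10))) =66281161/ 11900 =5569.85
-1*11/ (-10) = 1.10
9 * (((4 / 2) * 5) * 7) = 630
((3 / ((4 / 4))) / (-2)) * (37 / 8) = -111 / 16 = -6.94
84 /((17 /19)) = 1596 /17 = 93.88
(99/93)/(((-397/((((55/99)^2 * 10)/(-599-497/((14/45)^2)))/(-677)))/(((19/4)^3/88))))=-6001625/2311462234252224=-0.00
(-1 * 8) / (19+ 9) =-2 / 7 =-0.29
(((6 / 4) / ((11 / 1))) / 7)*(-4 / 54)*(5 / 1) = -0.01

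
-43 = -43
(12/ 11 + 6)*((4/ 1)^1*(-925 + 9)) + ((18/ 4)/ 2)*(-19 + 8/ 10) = -5724849/ 220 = -26022.04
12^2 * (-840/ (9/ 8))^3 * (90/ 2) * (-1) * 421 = 1135631400960000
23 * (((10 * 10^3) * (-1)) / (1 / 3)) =-690000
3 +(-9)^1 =-6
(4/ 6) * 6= 4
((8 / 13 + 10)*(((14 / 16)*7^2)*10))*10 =591675 / 13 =45513.46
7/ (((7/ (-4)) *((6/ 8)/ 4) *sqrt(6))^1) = -32 *sqrt(6)/ 9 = -8.71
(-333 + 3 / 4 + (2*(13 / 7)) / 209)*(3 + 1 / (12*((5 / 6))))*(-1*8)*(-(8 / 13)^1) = -482167304 / 95095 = -5070.37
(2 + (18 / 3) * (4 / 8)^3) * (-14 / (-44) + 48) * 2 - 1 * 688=-1689 / 4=-422.25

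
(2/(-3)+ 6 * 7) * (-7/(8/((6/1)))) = -217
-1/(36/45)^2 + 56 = 871/16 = 54.44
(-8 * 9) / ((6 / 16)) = -192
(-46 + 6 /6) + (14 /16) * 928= 767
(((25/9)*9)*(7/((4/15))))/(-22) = -2625/88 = -29.83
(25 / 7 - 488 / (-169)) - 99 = -109476 / 1183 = -92.54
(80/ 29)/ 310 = 8/ 899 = 0.01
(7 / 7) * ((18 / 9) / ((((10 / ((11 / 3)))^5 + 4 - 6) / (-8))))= -1288408 / 11988949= -0.11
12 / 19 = 0.63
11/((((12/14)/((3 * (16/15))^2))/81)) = 266112/25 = 10644.48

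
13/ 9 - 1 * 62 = -545/ 9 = -60.56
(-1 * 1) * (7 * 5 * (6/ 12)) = -35/ 2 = -17.50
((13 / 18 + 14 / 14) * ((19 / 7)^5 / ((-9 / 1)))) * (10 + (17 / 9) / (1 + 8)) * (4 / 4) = -63479750063 / 220541454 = -287.84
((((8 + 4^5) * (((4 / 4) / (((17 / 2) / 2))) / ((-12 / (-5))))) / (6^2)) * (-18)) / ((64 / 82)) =-8815 / 136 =-64.82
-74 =-74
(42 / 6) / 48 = 7 / 48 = 0.15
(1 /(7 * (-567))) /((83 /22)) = -22 /329427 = -0.00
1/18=0.06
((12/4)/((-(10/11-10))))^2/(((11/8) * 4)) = 99/5000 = 0.02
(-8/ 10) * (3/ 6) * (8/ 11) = -0.29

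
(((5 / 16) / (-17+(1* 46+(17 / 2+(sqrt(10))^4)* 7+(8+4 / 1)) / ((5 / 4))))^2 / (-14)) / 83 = -25 / 120704915968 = -0.00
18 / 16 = 9 / 8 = 1.12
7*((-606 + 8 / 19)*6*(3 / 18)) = -80542 / 19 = -4239.05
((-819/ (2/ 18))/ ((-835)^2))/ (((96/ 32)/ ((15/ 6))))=-2457/ 278890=-0.01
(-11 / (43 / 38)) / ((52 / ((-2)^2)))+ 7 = 3495 / 559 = 6.25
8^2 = 64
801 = 801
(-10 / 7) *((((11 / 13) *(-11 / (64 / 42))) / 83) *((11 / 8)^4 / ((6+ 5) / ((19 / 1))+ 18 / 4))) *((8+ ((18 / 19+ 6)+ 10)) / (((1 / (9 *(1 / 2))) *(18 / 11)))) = 69276892905 / 13647675392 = 5.08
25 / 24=1.04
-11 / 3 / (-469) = 11 / 1407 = 0.01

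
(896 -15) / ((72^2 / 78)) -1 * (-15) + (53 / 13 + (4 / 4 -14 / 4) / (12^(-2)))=-3680359 / 11232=-327.67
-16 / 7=-2.29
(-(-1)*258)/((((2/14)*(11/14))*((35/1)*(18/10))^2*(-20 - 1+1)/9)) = -43/165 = -0.26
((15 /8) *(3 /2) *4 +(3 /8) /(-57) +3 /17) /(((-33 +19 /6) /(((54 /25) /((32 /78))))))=-93218931 /46253600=-2.02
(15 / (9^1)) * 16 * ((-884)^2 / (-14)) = -31258240 / 21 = -1488487.62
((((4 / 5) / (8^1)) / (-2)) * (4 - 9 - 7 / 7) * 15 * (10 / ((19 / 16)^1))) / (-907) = -720 / 17233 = -0.04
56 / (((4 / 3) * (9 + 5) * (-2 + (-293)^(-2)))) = -257547 / 171697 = -1.50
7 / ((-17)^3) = -0.00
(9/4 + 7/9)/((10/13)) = 3.94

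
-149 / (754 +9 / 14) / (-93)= 2086 / 982545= 0.00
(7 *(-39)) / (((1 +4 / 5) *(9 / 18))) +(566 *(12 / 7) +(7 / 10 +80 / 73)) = 10251911 / 15330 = 668.75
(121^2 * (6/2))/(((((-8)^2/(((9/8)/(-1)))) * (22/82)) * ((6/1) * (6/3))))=-491139/2048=-239.81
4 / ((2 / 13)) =26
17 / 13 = 1.31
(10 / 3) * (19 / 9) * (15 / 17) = 950 / 153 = 6.21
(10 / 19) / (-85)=-0.01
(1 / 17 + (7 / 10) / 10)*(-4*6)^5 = -1025773.33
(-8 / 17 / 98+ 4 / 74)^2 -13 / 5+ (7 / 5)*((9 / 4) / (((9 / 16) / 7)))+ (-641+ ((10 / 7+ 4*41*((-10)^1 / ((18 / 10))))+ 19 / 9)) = -7181354123477 / 4749670205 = -1511.97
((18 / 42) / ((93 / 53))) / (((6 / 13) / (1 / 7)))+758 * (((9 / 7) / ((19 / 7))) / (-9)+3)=386884163 / 173166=2234.18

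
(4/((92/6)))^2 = 36/529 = 0.07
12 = 12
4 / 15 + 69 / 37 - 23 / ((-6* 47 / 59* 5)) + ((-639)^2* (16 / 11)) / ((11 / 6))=2045021761451 / 6312570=323960.25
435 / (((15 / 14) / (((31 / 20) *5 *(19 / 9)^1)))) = 119567 / 18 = 6642.61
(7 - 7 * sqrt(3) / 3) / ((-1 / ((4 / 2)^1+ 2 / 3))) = -56 / 3+ 56 * sqrt(3) / 9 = -7.89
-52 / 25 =-2.08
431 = 431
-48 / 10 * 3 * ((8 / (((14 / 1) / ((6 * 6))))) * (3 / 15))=-10368 / 175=-59.25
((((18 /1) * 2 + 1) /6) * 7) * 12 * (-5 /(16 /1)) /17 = -1295 /136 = -9.52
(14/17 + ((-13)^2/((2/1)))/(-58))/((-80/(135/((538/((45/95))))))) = 303507/322524544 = 0.00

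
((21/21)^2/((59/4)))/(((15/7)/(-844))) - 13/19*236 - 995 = -1183.18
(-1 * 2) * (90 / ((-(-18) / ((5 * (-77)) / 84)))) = 275 / 6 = 45.83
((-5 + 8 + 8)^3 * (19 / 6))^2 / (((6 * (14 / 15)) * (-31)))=-3197667605 / 31248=-102331.91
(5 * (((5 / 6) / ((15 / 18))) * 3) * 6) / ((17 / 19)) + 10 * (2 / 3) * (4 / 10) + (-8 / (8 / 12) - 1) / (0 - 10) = 53323 / 510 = 104.55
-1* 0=0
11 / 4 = 2.75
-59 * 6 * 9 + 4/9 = -28670/9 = -3185.56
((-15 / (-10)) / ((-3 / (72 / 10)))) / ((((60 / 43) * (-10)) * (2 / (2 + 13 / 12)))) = 1591 / 4000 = 0.40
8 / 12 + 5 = 17 / 3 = 5.67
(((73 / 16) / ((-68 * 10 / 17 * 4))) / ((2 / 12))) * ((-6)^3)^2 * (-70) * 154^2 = 13251990906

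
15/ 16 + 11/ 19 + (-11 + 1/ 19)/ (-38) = 10423/ 5776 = 1.80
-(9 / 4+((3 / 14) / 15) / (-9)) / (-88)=2833 / 110880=0.03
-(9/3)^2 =-9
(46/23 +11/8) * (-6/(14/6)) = -243/28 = -8.68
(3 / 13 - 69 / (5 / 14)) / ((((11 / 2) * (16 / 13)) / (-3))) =37629 / 440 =85.52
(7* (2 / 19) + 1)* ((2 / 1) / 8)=33 / 76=0.43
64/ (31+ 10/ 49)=3136/ 1529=2.05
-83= -83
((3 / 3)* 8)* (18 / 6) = 24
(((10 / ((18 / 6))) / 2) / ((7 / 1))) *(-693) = -165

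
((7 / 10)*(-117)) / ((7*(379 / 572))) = -33462 / 1895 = -17.66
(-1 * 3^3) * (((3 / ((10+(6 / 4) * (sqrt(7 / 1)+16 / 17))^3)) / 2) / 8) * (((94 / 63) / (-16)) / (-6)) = -13786082896665 / 129787205833418168+16599121979337 * sqrt(7) / 519148823333672672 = -0.00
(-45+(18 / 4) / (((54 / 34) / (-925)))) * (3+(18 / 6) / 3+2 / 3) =-111965 / 9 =-12440.56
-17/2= -8.50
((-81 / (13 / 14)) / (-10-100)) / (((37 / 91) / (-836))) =-301644 / 185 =-1630.51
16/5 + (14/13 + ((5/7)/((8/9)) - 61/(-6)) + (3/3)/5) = 15.45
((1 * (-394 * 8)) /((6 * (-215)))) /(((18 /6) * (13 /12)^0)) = 1576 /1935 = 0.81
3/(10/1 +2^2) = 3/14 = 0.21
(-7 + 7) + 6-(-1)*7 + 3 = 16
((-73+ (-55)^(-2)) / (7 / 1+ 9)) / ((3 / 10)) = -9201 / 605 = -15.21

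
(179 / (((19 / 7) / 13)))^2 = 265331521 / 361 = 734990.36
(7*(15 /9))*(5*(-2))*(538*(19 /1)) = -3577700 /3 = -1192566.67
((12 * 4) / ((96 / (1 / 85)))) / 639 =1 / 108630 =0.00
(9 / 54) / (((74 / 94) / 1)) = 47 / 222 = 0.21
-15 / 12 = -5 / 4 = -1.25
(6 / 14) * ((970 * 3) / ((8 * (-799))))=-4365 / 22372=-0.20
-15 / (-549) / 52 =5 / 9516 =0.00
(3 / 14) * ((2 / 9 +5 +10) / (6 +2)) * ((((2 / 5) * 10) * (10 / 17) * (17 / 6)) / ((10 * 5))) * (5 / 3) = 137 / 1512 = 0.09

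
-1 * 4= -4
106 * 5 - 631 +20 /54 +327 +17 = 6571 /27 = 243.37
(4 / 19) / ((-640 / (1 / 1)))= -1 / 3040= -0.00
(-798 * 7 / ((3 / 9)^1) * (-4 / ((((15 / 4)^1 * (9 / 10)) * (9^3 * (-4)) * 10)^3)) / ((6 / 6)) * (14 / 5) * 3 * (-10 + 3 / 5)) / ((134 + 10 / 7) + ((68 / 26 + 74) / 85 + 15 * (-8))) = 49878374 / 146686840509819375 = 0.00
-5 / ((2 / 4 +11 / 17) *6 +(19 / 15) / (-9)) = -11475 / 15472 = -0.74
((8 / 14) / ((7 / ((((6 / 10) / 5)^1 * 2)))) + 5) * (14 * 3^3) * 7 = 332046 / 25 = 13281.84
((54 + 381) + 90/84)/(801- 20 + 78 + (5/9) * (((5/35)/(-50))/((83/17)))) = 22802175/44917093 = 0.51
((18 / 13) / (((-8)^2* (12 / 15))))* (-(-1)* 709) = 31905 / 1664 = 19.17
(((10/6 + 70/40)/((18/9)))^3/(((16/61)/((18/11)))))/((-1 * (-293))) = 4204181/39604224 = 0.11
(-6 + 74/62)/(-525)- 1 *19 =-309076/16275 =-18.99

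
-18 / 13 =-1.38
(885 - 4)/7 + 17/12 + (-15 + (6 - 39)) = 6659/84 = 79.27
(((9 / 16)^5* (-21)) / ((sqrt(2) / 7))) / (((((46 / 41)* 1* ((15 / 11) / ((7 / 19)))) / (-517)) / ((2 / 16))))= 4722519416769* sqrt(2) / 73316433920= 91.09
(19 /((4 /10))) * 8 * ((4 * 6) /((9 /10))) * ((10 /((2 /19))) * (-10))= -28880000 /3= -9626666.67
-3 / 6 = -1 / 2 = -0.50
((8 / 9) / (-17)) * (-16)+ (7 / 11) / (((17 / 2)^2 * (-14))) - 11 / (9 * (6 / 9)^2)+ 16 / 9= -15593 / 114444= -0.14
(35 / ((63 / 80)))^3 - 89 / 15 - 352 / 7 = 2238565571 / 25515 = 87735.28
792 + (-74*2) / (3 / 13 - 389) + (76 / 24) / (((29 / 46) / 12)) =62485230 / 73283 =852.66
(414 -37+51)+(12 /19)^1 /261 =707488 /1653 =428.00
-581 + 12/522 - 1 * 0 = -50545/87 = -580.98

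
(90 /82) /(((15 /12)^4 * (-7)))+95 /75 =129413 /107625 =1.20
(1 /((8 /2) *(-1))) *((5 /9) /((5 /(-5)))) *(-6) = -5 /6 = -0.83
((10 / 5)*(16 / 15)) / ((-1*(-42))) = 16 / 315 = 0.05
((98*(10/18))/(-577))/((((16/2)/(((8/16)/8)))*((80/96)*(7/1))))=-7/55392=-0.00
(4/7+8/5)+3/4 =409/140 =2.92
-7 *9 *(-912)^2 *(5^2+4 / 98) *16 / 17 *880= -129324081807360 / 119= -1086756989977.82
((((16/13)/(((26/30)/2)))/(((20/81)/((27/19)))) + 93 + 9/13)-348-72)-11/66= -5974927/19266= -310.13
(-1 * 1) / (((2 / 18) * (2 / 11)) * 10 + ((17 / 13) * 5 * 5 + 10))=-1287 / 55205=-0.02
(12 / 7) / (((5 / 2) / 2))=48 / 35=1.37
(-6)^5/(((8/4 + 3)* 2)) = -3888/5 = -777.60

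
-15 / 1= -15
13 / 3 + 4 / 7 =4.90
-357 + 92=-265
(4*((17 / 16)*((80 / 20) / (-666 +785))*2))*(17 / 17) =2 / 7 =0.29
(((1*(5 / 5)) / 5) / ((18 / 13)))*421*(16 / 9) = 43784 / 405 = 108.11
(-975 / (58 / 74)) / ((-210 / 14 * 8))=2405 / 232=10.37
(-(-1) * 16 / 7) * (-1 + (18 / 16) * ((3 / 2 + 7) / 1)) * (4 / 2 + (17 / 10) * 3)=9727 / 70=138.96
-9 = -9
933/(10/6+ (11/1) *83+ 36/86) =120357/118046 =1.02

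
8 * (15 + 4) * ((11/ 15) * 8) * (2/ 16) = 1672/ 15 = 111.47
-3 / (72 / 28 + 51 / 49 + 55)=-147 / 2872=-0.05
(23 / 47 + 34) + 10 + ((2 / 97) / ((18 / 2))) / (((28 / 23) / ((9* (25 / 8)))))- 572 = -269324127 / 510608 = -527.46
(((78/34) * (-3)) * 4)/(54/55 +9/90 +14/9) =-463320/44387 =-10.44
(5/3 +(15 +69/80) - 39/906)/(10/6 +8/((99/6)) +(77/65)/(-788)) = 17851878187/2194983716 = 8.13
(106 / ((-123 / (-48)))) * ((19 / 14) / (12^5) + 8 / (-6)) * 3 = -246176785 / 1487808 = -165.46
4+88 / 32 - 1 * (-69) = 75.75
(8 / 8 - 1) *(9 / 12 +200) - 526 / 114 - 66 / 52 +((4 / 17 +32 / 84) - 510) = -515.27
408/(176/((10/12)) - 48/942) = 40035/20719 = 1.93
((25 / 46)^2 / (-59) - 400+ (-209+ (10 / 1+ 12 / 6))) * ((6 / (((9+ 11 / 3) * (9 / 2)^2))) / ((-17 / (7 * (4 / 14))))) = 149064986 / 90730377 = 1.64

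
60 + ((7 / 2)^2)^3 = 121489 / 64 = 1898.27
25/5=5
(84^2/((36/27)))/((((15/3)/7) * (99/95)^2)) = 2476460/363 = 6822.20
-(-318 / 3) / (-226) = -53 / 113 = -0.47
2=2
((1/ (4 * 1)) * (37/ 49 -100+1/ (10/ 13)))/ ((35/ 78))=-1871727/ 34300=-54.57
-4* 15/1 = -60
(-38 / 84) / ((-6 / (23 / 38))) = 0.05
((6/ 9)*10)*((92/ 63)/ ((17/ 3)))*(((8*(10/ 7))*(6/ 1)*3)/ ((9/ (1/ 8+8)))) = 2392000/ 7497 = 319.06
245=245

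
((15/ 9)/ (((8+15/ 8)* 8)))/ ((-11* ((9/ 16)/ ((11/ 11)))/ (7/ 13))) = -560/ 305019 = -0.00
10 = 10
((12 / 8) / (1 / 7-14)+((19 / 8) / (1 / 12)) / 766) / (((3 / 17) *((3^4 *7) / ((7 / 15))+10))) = -59823 / 182039900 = -0.00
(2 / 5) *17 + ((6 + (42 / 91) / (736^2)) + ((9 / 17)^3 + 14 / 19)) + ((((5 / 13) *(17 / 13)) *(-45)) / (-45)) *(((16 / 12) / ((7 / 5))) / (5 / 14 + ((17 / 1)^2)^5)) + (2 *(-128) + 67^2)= 7681946573309309613349398136673 / 1808927708709233846705487360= 4246.69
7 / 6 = 1.17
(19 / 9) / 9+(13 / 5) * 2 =2201 / 405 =5.43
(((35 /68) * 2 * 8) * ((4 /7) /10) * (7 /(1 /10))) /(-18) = -280 /153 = -1.83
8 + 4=12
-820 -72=-892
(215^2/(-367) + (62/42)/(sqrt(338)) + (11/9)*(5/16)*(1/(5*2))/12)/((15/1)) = -159749563/19025280 + 31*sqrt(2)/8190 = -8.39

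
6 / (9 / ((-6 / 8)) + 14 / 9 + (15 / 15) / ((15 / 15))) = -54 / 85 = -0.64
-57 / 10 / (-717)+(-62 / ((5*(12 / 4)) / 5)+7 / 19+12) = -1129387 / 136230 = -8.29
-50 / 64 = -25 / 32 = -0.78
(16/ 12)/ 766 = 0.00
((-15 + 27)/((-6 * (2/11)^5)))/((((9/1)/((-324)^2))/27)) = -3169966833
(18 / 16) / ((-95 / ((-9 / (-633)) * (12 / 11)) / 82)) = -3321 / 220495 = -0.02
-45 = -45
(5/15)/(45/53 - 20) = -0.02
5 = 5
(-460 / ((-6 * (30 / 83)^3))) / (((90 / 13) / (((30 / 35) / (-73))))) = -170964313 / 62086500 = -2.75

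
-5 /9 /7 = -5 /63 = -0.08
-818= -818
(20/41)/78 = 10/1599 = 0.01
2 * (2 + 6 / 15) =24 / 5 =4.80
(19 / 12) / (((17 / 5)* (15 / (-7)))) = -133 / 612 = -0.22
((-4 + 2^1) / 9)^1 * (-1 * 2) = 4 / 9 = 0.44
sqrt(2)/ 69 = 0.02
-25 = -25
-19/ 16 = -1.19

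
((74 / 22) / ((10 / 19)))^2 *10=494209 / 1210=408.44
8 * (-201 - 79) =-2240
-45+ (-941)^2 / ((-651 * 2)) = -944071 / 1302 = -725.09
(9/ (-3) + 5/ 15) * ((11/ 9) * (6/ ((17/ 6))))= -352/ 51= -6.90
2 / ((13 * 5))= 2 / 65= 0.03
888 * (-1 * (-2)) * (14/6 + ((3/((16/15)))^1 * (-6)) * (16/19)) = -400784/19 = -21093.89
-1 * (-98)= 98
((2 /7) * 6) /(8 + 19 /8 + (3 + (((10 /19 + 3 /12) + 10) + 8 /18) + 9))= 16416 /321713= 0.05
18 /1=18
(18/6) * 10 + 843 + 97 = 970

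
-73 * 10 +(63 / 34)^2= -839911 / 1156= -726.57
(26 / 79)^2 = 676 / 6241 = 0.11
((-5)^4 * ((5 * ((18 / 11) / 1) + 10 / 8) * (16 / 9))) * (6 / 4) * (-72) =-12450000 / 11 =-1131818.18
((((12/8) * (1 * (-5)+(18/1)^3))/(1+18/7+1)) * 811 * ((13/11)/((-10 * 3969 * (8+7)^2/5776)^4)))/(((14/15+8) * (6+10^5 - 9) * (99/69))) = 2127201569040417376/8501295816545842754881787109375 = 0.00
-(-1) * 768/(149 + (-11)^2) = 128/45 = 2.84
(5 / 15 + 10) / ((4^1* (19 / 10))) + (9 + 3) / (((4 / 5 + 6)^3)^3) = 1176392068834615 / 865217146922112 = 1.36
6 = 6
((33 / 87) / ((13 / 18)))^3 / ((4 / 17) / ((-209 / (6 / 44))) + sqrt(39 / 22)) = 1213510266144 / 96727618947417679 + 359300164634136 * sqrt(858) / 96727618947417679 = 0.11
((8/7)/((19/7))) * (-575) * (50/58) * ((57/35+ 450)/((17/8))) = -2908488000/65569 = -44357.67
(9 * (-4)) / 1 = -36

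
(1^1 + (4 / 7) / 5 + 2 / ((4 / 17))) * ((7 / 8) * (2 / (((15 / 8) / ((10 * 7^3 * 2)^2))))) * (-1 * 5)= -6334222160 / 3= -2111407386.67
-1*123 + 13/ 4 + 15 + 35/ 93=-104.37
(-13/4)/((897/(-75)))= 25/92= 0.27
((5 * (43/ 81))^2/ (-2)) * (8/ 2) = -92450/ 6561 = -14.09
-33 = -33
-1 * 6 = -6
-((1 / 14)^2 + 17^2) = -56645 / 196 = -289.01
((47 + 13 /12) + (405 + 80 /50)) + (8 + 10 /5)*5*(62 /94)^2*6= 585.19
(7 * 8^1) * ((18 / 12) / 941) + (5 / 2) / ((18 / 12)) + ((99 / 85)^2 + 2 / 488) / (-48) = 137561977271 / 79626667200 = 1.73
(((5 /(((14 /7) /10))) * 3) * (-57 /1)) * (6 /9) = -2850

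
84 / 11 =7.64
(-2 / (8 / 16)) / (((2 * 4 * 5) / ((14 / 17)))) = -7 / 85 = -0.08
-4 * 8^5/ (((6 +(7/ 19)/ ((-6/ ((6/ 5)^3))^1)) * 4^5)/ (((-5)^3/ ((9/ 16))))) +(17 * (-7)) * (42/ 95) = 28565170982/ 5984145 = 4773.48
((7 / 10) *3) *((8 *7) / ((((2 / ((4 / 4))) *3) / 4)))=392 / 5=78.40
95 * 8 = 760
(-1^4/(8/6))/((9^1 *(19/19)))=-1/12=-0.08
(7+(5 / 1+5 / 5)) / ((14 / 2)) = 13 / 7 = 1.86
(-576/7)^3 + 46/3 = -573293150/1029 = -557136.20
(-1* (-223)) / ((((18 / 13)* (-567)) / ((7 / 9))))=-2899 / 13122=-0.22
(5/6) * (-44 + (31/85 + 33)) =-452/51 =-8.86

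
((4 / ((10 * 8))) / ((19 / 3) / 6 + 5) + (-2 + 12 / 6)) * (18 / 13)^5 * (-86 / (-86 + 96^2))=-365631408 / 923749137025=-0.00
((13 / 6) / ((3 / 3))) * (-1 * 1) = -13 / 6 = -2.17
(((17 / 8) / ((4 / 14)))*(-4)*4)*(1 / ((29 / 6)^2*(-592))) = 1071 / 124468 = 0.01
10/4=5/2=2.50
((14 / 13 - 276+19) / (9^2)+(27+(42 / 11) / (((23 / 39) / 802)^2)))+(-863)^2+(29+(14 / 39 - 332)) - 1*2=15942888500930 / 2042469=7805694.24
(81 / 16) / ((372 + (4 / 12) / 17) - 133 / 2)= 4131 / 249304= 0.02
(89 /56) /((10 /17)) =1513 /560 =2.70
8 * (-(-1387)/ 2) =5548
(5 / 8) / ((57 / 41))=0.45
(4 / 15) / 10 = 2 / 75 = 0.03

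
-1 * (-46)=46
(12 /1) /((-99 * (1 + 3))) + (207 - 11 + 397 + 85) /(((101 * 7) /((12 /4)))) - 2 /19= 1215223 /443289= 2.74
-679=-679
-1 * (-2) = 2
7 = 7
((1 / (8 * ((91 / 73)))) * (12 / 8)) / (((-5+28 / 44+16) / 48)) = 7227 / 11648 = 0.62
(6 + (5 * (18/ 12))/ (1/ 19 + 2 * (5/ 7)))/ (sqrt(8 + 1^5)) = 1453/ 394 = 3.69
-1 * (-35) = 35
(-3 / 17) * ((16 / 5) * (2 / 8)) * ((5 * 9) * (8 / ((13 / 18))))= -15552 / 221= -70.37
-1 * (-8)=8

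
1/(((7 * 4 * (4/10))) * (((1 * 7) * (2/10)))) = 25/392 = 0.06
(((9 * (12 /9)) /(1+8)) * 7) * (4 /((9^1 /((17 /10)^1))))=952 /135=7.05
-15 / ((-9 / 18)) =30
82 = 82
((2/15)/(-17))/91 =-2/23205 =-0.00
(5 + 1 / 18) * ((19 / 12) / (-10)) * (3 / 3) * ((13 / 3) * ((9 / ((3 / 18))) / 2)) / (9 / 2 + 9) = -22477 / 3240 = -6.94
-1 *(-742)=742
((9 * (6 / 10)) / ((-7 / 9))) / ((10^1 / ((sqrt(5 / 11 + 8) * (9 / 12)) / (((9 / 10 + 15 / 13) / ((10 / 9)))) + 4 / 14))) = -351 * sqrt(1023) / 13706 - 243 / 1225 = -1.02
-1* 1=-1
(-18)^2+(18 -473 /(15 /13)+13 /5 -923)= -2965 /3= -988.33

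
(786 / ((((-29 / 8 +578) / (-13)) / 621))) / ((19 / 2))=-101526048 / 87305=-1162.89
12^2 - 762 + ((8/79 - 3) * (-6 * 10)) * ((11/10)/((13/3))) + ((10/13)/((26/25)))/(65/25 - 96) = -3577956799/6234917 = -573.86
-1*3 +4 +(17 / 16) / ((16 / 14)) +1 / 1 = 375 / 128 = 2.93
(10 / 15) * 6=4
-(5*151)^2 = -570025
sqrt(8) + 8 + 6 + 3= 2*sqrt(2) + 17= 19.83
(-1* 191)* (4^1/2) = -382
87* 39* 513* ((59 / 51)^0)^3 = 1740609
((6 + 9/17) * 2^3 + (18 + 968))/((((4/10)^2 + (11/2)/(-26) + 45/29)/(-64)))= -42585920000/961469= -44292.56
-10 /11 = -0.91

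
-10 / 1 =-10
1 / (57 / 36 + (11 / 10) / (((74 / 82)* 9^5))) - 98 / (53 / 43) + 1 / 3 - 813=-9807593291492 / 11000676873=-891.54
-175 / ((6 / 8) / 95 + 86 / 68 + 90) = -1130500 / 589621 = -1.92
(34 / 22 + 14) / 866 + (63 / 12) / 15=35051 / 95260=0.37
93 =93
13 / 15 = 0.87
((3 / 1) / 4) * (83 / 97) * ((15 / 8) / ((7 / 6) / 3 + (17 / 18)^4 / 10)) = 122526675 / 47700817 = 2.57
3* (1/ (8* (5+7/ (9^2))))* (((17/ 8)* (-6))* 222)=-1375623/ 6592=-208.68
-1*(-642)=642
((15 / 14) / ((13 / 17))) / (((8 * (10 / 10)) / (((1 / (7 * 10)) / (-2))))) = -51 / 40768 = -0.00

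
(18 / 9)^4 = 16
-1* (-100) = 100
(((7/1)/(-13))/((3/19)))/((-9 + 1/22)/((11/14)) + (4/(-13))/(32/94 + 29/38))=10573101/36198541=0.29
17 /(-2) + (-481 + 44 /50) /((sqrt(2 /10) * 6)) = -4001 * sqrt(5) /50 - 17 /2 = -187.43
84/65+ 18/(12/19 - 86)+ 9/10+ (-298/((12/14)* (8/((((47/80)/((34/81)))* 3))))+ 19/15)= -24670758101/137649408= -179.23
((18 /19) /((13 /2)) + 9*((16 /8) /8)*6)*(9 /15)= 20223 /2470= 8.19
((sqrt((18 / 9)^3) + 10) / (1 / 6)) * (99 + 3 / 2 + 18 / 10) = 6138 * sqrt(2) / 5 + 6138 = 7874.09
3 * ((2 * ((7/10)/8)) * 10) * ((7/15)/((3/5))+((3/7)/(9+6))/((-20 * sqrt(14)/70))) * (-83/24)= -4067/288+83 * sqrt(14)/640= -13.64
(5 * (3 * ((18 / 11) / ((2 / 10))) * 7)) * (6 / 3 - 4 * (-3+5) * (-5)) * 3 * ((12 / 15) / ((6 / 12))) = 1905120 / 11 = 173192.73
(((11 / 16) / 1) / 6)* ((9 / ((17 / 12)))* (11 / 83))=1089 / 11288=0.10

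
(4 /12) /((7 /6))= 0.29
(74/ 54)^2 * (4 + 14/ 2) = 15059/ 729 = 20.66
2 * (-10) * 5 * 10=-1000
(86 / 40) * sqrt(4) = 4.30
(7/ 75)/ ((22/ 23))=161/ 1650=0.10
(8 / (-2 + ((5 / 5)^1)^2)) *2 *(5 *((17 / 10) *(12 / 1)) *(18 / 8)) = -3672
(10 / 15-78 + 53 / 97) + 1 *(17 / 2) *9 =-167 / 582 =-0.29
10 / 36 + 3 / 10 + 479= 21581 / 45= 479.58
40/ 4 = 10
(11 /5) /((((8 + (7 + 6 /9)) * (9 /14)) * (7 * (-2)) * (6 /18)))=-11 /235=-0.05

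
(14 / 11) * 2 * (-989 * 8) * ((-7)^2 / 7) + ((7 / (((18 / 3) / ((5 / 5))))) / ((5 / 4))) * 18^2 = -7737128 / 55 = -140675.05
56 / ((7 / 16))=128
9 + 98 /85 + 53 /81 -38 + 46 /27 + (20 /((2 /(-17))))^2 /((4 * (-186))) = -27461879 /426870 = -64.33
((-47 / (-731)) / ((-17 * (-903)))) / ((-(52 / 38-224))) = 19 / 1009942290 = 0.00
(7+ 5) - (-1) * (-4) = 8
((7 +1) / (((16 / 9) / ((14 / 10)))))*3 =189 / 10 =18.90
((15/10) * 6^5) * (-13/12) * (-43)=543348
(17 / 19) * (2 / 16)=17 / 152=0.11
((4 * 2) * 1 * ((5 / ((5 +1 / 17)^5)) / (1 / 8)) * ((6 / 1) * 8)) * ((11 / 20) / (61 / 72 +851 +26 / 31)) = 836647897536 / 279785733675385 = 0.00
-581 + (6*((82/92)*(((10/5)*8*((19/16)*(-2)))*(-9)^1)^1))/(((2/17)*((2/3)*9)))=92461/46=2010.02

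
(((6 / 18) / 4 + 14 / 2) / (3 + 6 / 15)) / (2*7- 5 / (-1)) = 0.11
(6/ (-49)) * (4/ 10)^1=-0.05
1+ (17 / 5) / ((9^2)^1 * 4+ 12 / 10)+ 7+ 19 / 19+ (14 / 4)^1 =10171 / 813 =12.51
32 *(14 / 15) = 448 / 15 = 29.87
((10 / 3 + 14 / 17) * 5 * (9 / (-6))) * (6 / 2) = -1590 / 17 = -93.53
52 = 52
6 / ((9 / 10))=20 / 3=6.67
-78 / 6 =-13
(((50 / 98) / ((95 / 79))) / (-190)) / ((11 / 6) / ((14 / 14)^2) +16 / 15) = -0.00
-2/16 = -1/8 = -0.12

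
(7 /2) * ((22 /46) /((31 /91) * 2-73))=-7007 /302726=-0.02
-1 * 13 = -13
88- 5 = 83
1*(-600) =-600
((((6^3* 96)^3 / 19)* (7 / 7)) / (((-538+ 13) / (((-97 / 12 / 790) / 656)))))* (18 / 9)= 27883.78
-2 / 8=-1 / 4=-0.25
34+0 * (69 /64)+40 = 74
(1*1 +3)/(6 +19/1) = 4/25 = 0.16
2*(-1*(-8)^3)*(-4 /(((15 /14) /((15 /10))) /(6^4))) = -37158912 /5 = -7431782.40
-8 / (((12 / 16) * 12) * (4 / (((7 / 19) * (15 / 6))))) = -35 / 171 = -0.20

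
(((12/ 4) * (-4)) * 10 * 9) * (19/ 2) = -10260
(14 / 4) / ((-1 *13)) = -7 / 26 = -0.27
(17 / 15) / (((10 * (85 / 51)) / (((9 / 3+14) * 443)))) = 128027 / 250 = 512.11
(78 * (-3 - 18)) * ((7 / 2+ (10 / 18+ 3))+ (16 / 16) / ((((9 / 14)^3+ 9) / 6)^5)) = -57049742544934235501951 / 4857983382919921875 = -11743.50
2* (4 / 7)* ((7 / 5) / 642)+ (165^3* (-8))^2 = 2072806090245000004 / 1605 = 1291467969000000.00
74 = 74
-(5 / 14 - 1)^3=729 / 2744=0.27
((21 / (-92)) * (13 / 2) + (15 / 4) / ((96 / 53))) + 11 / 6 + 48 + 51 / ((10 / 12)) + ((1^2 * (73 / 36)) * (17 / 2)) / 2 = 15929131 / 132480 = 120.24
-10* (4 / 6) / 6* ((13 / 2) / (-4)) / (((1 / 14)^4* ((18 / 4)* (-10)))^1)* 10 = -1248520 / 81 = -15413.83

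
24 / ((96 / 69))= 69 / 4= 17.25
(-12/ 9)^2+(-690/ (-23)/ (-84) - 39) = -4735/ 126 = -37.58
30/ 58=15/ 29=0.52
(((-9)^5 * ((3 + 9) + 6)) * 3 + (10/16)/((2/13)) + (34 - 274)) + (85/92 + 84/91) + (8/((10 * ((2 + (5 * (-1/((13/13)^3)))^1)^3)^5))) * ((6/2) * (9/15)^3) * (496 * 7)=-1689052618833247067/529669530000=-3188880.09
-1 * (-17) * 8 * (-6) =-816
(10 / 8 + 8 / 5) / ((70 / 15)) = 171 / 280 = 0.61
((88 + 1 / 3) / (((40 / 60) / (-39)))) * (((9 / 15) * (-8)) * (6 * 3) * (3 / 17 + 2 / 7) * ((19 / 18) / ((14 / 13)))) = 168481170 / 833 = 202258.31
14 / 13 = 1.08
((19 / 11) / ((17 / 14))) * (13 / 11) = 3458 / 2057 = 1.68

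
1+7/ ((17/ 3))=38/ 17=2.24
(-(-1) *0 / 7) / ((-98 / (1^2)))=0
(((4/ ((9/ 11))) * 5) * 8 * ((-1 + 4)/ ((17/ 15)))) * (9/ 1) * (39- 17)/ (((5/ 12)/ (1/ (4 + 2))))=696960/ 17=40997.65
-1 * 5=-5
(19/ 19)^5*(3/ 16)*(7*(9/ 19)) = 189/ 304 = 0.62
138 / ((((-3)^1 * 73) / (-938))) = 43148 / 73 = 591.07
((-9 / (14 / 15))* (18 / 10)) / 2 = -8.68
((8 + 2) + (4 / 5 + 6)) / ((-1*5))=-84 / 25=-3.36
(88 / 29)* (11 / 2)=16.69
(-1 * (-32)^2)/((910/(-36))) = 18432/455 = 40.51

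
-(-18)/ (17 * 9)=2/ 17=0.12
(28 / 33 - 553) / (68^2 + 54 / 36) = -36442 / 305283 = -0.12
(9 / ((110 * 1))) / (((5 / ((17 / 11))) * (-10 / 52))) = -1989 / 15125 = -0.13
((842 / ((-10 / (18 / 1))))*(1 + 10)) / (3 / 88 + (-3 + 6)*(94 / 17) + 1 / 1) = -124703568 / 131815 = -946.05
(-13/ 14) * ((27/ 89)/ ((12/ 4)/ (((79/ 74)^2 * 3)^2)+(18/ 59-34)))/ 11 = 2419851682287/ 3159631503320600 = 0.00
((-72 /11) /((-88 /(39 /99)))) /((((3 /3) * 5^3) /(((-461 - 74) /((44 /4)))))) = -0.01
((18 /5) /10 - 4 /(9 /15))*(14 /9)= -6622 /675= -9.81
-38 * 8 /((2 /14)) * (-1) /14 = 152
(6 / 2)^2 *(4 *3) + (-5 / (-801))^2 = 69292933 / 641601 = 108.00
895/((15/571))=102209/3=34069.67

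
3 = 3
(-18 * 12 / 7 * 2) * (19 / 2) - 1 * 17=-4223 / 7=-603.29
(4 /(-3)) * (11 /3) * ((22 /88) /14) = -11 /126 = -0.09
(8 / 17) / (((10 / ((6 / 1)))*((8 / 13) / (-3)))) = -1.38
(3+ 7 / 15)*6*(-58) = -6032 / 5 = -1206.40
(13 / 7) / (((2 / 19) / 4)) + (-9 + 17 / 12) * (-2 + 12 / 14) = 1664 / 21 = 79.24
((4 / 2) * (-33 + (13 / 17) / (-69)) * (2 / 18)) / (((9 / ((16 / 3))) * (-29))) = 1239104 / 8266131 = 0.15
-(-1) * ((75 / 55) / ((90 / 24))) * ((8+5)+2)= 60 / 11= 5.45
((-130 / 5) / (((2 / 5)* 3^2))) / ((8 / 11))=-715 / 72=-9.93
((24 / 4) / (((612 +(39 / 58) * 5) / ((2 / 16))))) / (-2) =-29 / 47588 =-0.00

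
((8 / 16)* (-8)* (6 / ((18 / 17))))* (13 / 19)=-884 / 57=-15.51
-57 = -57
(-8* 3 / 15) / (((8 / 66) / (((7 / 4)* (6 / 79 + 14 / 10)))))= -134673 / 3950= -34.09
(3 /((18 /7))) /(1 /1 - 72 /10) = -35 /186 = -0.19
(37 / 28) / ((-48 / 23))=-0.63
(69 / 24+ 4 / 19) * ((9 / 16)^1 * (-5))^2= 949725 / 38912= 24.41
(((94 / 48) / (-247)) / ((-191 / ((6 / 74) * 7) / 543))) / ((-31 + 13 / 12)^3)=-38587752 / 80763548140171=-0.00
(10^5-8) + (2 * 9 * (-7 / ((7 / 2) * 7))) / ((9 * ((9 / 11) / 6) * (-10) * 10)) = 52495822 / 525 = 99992.04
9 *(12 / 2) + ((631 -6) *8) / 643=61.78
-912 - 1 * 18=-930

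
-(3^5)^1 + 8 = -235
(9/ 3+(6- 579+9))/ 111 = -187/ 37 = -5.05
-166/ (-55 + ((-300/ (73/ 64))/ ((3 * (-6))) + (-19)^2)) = -18177/ 35107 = -0.52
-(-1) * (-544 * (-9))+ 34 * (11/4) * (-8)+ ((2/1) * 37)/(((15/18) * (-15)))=103552/25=4142.08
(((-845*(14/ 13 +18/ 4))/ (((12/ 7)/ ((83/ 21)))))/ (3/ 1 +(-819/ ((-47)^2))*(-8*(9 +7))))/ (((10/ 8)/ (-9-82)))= 31450427645/ 2006262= 15676.13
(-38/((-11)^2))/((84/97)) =-0.36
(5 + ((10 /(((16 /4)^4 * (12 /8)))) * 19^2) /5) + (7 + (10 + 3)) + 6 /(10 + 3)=68245 /2496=27.34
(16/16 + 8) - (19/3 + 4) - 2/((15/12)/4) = -116/15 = -7.73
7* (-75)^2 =39375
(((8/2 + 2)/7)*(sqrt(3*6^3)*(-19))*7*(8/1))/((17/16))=-262656*sqrt(2)/17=-21850.10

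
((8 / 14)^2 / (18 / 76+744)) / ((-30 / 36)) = -1216 / 2309615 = -0.00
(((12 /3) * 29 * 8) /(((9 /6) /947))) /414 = 1415.16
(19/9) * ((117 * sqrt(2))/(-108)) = -247 * sqrt(2)/108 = -3.23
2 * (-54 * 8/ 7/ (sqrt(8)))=-216 * sqrt(2)/ 7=-43.64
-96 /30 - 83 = -431 /5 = -86.20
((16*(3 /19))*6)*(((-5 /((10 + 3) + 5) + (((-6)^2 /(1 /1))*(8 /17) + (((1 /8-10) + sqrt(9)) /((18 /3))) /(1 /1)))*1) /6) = 37987 /969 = 39.20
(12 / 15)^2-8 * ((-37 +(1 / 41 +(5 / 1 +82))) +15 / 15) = -417744 / 1025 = -407.56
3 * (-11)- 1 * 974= -1007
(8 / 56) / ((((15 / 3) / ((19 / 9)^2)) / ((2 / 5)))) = 722 / 14175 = 0.05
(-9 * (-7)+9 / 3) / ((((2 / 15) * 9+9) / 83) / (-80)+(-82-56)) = -730400 / 1527217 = -0.48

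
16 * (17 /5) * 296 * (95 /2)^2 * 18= 653958720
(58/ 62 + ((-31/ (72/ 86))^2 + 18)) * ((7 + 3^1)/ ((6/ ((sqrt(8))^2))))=279221555/ 15066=18533.22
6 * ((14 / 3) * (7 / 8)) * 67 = 1641.50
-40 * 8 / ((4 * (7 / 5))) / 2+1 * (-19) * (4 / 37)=-7932 / 259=-30.63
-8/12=-2/3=-0.67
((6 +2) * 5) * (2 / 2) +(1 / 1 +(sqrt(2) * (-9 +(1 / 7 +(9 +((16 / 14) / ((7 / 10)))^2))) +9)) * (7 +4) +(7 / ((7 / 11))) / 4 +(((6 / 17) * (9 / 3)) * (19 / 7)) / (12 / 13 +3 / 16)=74173 * sqrt(2) / 2401 +5693441 / 36652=199.03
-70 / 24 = -35 / 12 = -2.92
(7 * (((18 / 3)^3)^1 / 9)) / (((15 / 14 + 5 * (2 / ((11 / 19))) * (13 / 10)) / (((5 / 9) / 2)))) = 21560 / 10869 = 1.98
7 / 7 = 1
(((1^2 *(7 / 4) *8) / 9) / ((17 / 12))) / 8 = 7 / 51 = 0.14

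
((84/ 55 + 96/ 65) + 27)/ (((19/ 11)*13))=21453/ 16055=1.34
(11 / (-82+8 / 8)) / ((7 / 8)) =-88 / 567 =-0.16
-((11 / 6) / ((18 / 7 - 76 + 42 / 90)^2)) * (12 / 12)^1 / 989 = -40425 / 116090641738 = -0.00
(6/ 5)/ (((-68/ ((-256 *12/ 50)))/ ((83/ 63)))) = 21248/ 14875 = 1.43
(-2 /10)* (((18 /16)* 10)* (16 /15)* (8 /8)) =-2.40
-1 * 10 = -10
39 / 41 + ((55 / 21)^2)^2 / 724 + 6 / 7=10814804573 / 5772974004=1.87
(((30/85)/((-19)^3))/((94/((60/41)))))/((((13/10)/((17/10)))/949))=-0.00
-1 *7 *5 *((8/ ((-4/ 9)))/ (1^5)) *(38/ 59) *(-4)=-1623.05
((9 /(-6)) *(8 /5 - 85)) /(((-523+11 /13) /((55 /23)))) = -178893 /312248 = -0.57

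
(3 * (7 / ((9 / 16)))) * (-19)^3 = -768208 / 3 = -256069.33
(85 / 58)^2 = 7225 / 3364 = 2.15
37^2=1369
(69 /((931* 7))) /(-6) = -23 /13034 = -0.00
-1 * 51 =-51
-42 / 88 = -21 / 44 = -0.48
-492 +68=-424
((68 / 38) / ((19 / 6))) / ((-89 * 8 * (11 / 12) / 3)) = -918 / 353419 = -0.00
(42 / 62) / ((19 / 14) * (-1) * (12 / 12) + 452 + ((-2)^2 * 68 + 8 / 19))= 5586 / 5962385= 0.00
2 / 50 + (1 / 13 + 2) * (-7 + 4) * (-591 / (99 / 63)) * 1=8377568 / 3575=2343.38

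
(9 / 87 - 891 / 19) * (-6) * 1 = 154692 / 551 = 280.75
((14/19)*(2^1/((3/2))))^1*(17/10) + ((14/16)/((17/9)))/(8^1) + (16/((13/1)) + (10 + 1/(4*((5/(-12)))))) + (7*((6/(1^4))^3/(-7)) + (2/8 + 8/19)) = -163636117/806208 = -202.97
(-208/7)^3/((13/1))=-692224/343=-2018.15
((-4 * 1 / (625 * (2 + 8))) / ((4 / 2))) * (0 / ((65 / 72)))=0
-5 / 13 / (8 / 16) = -10 / 13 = -0.77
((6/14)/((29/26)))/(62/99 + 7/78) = 200772/374129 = 0.54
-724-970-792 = -2486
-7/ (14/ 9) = -9/ 2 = -4.50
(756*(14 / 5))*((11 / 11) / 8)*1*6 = 7938 / 5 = 1587.60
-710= -710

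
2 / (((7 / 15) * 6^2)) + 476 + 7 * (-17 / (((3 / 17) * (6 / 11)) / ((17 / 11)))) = -90373 / 63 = -1434.49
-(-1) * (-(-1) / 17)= 1 / 17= 0.06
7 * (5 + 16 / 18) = 371 / 9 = 41.22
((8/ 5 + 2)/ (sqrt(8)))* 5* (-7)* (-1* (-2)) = -63* sqrt(2) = -89.10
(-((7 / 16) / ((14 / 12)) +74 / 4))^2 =22801 / 64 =356.27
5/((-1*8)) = -0.62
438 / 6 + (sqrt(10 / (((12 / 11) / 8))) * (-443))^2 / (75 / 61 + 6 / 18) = 119712839 / 13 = 9208679.92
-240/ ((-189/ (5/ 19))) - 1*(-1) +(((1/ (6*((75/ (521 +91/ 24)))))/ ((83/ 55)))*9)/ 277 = 598521923/ 440323632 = 1.36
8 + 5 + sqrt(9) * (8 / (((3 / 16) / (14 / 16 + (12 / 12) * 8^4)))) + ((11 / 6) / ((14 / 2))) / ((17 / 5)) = 524413.08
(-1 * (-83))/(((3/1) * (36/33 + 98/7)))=11/6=1.83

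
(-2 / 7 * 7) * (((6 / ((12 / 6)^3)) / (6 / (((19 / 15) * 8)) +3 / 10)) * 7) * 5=-6650 / 113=-58.85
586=586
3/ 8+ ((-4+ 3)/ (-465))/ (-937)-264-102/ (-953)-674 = -3114261186709/ 3321814920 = -937.52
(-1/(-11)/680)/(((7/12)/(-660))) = -18/119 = -0.15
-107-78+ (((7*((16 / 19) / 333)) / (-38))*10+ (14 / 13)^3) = -48531338633 / 264107961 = -183.76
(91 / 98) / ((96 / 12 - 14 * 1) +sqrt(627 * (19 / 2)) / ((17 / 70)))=289 / 5236798 +1615 * sqrt(66) / 4488684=0.00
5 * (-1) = -5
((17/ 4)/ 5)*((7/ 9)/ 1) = 119/ 180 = 0.66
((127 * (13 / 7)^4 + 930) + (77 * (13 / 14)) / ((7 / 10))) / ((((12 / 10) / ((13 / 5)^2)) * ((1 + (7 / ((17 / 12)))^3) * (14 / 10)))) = 2534656785167 / 30132446757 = 84.12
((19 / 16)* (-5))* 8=-95 / 2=-47.50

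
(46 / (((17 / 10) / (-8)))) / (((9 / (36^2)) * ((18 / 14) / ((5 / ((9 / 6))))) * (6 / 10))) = -20608000 / 153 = -134692.81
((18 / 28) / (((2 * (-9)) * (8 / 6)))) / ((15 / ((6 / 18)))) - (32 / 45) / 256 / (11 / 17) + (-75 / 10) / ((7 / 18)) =-1069471 / 55440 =-19.29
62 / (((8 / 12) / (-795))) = -73935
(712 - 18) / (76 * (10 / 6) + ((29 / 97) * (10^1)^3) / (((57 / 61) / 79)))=1918563 / 70225670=0.03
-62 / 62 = -1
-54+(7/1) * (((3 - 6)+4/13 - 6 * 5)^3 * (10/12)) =-2687508703/13182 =-203877.16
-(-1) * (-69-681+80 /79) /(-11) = 59170 /869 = 68.09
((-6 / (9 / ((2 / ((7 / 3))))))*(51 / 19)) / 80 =-51 / 2660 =-0.02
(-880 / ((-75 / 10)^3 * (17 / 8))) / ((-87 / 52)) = -0.59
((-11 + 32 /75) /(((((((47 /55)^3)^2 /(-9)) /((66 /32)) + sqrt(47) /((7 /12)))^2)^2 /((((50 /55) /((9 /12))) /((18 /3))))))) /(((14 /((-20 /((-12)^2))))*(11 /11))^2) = -13650602339980061985516481192269524617397047112033016289016560185016745927732958837324323952198028564453125 /1238741982730809106240659725125057758871449046485347789912263722481883412500703007175947212478037181727396472295424-402237604156304232187176521956622124512173655561372695888218907000869305957048200070858001708984375*sqrt(47) /35048154785276400697166696613995522829092605434737092290410358829840522082975979152782571652275836966030909696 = -0.00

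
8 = 8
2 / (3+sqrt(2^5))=-6 / 23+8*sqrt(2) / 23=0.23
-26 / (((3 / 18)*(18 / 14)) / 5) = -1820 / 3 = -606.67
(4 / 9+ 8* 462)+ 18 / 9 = 33286 / 9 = 3698.44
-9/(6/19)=-57/2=-28.50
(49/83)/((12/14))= 343/498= 0.69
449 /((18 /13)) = 5837 /18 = 324.28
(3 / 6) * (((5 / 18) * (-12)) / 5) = -0.33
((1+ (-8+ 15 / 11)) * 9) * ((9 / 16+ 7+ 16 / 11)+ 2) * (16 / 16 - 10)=4868829 / 968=5029.78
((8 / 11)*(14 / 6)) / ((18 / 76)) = 2128 / 297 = 7.16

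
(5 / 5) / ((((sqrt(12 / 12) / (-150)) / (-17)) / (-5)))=-12750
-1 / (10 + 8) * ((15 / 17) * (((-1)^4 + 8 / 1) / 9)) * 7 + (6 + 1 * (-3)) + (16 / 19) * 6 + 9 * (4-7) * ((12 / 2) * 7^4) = -753793415 / 1938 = -388954.29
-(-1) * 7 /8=7 /8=0.88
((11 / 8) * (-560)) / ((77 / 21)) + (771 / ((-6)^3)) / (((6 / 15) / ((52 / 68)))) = -530785 / 2448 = -216.82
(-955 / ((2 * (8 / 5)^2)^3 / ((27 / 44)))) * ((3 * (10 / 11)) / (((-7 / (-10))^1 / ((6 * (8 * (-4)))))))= 90650390625 / 27754496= 3266.15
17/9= 1.89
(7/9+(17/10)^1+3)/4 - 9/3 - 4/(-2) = 0.37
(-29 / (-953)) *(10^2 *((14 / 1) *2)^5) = 49910067200 / 953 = 52371529.07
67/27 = 2.48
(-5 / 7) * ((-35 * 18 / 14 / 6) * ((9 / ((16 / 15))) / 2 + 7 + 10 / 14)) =200475 / 3136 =63.93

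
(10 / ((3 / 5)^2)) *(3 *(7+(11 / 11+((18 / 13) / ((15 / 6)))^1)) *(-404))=-11231200 / 39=-287979.49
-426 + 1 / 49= -20873 / 49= -425.98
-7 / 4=-1.75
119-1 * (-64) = 183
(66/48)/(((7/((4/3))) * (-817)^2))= 11/28034538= 0.00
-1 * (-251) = 251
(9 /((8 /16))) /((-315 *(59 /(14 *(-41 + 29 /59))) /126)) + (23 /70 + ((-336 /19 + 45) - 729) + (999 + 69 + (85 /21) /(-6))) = 9066393569 /20833785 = 435.18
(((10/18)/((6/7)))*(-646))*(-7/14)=11305/54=209.35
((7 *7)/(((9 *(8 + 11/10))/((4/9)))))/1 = 280/1053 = 0.27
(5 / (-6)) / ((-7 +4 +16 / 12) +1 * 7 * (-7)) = 5 / 304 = 0.02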